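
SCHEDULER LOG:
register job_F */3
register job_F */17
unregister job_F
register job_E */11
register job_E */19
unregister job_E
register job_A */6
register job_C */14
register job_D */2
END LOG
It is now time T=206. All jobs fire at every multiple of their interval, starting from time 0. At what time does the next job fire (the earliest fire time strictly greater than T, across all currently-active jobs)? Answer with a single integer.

Answer: 208

Derivation:
Op 1: register job_F */3 -> active={job_F:*/3}
Op 2: register job_F */17 -> active={job_F:*/17}
Op 3: unregister job_F -> active={}
Op 4: register job_E */11 -> active={job_E:*/11}
Op 5: register job_E */19 -> active={job_E:*/19}
Op 6: unregister job_E -> active={}
Op 7: register job_A */6 -> active={job_A:*/6}
Op 8: register job_C */14 -> active={job_A:*/6, job_C:*/14}
Op 9: register job_D */2 -> active={job_A:*/6, job_C:*/14, job_D:*/2}
  job_A: interval 6, next fire after T=206 is 210
  job_C: interval 14, next fire after T=206 is 210
  job_D: interval 2, next fire after T=206 is 208
Earliest fire time = 208 (job job_D)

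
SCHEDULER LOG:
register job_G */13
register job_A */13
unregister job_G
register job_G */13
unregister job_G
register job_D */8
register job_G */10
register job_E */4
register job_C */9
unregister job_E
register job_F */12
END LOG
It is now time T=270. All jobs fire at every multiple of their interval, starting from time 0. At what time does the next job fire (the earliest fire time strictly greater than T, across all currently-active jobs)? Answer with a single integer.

Answer: 272

Derivation:
Op 1: register job_G */13 -> active={job_G:*/13}
Op 2: register job_A */13 -> active={job_A:*/13, job_G:*/13}
Op 3: unregister job_G -> active={job_A:*/13}
Op 4: register job_G */13 -> active={job_A:*/13, job_G:*/13}
Op 5: unregister job_G -> active={job_A:*/13}
Op 6: register job_D */8 -> active={job_A:*/13, job_D:*/8}
Op 7: register job_G */10 -> active={job_A:*/13, job_D:*/8, job_G:*/10}
Op 8: register job_E */4 -> active={job_A:*/13, job_D:*/8, job_E:*/4, job_G:*/10}
Op 9: register job_C */9 -> active={job_A:*/13, job_C:*/9, job_D:*/8, job_E:*/4, job_G:*/10}
Op 10: unregister job_E -> active={job_A:*/13, job_C:*/9, job_D:*/8, job_G:*/10}
Op 11: register job_F */12 -> active={job_A:*/13, job_C:*/9, job_D:*/8, job_F:*/12, job_G:*/10}
  job_A: interval 13, next fire after T=270 is 273
  job_C: interval 9, next fire after T=270 is 279
  job_D: interval 8, next fire after T=270 is 272
  job_F: interval 12, next fire after T=270 is 276
  job_G: interval 10, next fire after T=270 is 280
Earliest fire time = 272 (job job_D)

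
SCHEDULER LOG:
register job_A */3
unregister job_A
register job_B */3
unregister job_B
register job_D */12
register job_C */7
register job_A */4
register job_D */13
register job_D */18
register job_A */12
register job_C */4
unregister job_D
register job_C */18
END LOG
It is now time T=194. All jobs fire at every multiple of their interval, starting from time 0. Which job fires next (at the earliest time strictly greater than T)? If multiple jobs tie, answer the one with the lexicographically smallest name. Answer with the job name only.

Answer: job_C

Derivation:
Op 1: register job_A */3 -> active={job_A:*/3}
Op 2: unregister job_A -> active={}
Op 3: register job_B */3 -> active={job_B:*/3}
Op 4: unregister job_B -> active={}
Op 5: register job_D */12 -> active={job_D:*/12}
Op 6: register job_C */7 -> active={job_C:*/7, job_D:*/12}
Op 7: register job_A */4 -> active={job_A:*/4, job_C:*/7, job_D:*/12}
Op 8: register job_D */13 -> active={job_A:*/4, job_C:*/7, job_D:*/13}
Op 9: register job_D */18 -> active={job_A:*/4, job_C:*/7, job_D:*/18}
Op 10: register job_A */12 -> active={job_A:*/12, job_C:*/7, job_D:*/18}
Op 11: register job_C */4 -> active={job_A:*/12, job_C:*/4, job_D:*/18}
Op 12: unregister job_D -> active={job_A:*/12, job_C:*/4}
Op 13: register job_C */18 -> active={job_A:*/12, job_C:*/18}
  job_A: interval 12, next fire after T=194 is 204
  job_C: interval 18, next fire after T=194 is 198
Earliest = 198, winner (lex tiebreak) = job_C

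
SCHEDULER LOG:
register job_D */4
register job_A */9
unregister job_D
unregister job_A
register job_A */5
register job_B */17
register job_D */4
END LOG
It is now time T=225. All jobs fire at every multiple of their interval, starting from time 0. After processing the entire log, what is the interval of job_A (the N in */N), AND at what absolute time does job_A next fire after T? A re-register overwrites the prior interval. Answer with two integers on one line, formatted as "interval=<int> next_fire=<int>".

Op 1: register job_D */4 -> active={job_D:*/4}
Op 2: register job_A */9 -> active={job_A:*/9, job_D:*/4}
Op 3: unregister job_D -> active={job_A:*/9}
Op 4: unregister job_A -> active={}
Op 5: register job_A */5 -> active={job_A:*/5}
Op 6: register job_B */17 -> active={job_A:*/5, job_B:*/17}
Op 7: register job_D */4 -> active={job_A:*/5, job_B:*/17, job_D:*/4}
Final interval of job_A = 5
Next fire of job_A after T=225: (225//5+1)*5 = 230

Answer: interval=5 next_fire=230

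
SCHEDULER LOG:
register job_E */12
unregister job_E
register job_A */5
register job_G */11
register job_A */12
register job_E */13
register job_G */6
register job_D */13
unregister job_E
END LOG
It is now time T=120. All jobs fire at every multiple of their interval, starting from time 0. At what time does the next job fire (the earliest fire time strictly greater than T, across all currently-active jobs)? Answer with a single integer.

Answer: 126

Derivation:
Op 1: register job_E */12 -> active={job_E:*/12}
Op 2: unregister job_E -> active={}
Op 3: register job_A */5 -> active={job_A:*/5}
Op 4: register job_G */11 -> active={job_A:*/5, job_G:*/11}
Op 5: register job_A */12 -> active={job_A:*/12, job_G:*/11}
Op 6: register job_E */13 -> active={job_A:*/12, job_E:*/13, job_G:*/11}
Op 7: register job_G */6 -> active={job_A:*/12, job_E:*/13, job_G:*/6}
Op 8: register job_D */13 -> active={job_A:*/12, job_D:*/13, job_E:*/13, job_G:*/6}
Op 9: unregister job_E -> active={job_A:*/12, job_D:*/13, job_G:*/6}
  job_A: interval 12, next fire after T=120 is 132
  job_D: interval 13, next fire after T=120 is 130
  job_G: interval 6, next fire after T=120 is 126
Earliest fire time = 126 (job job_G)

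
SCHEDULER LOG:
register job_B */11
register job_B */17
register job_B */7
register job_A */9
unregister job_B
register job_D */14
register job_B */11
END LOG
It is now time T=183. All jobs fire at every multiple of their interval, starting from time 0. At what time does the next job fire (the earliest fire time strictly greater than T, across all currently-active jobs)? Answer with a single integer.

Answer: 187

Derivation:
Op 1: register job_B */11 -> active={job_B:*/11}
Op 2: register job_B */17 -> active={job_B:*/17}
Op 3: register job_B */7 -> active={job_B:*/7}
Op 4: register job_A */9 -> active={job_A:*/9, job_B:*/7}
Op 5: unregister job_B -> active={job_A:*/9}
Op 6: register job_D */14 -> active={job_A:*/9, job_D:*/14}
Op 7: register job_B */11 -> active={job_A:*/9, job_B:*/11, job_D:*/14}
  job_A: interval 9, next fire after T=183 is 189
  job_B: interval 11, next fire after T=183 is 187
  job_D: interval 14, next fire after T=183 is 196
Earliest fire time = 187 (job job_B)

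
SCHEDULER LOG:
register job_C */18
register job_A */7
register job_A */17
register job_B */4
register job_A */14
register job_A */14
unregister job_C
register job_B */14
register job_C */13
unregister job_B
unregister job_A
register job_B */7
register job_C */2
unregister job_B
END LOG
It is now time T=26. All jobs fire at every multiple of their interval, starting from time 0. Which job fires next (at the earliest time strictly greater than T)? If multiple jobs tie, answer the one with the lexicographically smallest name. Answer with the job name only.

Answer: job_C

Derivation:
Op 1: register job_C */18 -> active={job_C:*/18}
Op 2: register job_A */7 -> active={job_A:*/7, job_C:*/18}
Op 3: register job_A */17 -> active={job_A:*/17, job_C:*/18}
Op 4: register job_B */4 -> active={job_A:*/17, job_B:*/4, job_C:*/18}
Op 5: register job_A */14 -> active={job_A:*/14, job_B:*/4, job_C:*/18}
Op 6: register job_A */14 -> active={job_A:*/14, job_B:*/4, job_C:*/18}
Op 7: unregister job_C -> active={job_A:*/14, job_B:*/4}
Op 8: register job_B */14 -> active={job_A:*/14, job_B:*/14}
Op 9: register job_C */13 -> active={job_A:*/14, job_B:*/14, job_C:*/13}
Op 10: unregister job_B -> active={job_A:*/14, job_C:*/13}
Op 11: unregister job_A -> active={job_C:*/13}
Op 12: register job_B */7 -> active={job_B:*/7, job_C:*/13}
Op 13: register job_C */2 -> active={job_B:*/7, job_C:*/2}
Op 14: unregister job_B -> active={job_C:*/2}
  job_C: interval 2, next fire after T=26 is 28
Earliest = 28, winner (lex tiebreak) = job_C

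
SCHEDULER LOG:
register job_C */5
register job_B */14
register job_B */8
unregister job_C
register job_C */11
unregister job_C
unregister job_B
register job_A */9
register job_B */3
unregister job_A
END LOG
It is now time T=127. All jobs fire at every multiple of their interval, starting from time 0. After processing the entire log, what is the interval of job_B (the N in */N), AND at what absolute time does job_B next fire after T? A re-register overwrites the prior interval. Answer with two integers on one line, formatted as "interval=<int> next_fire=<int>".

Answer: interval=3 next_fire=129

Derivation:
Op 1: register job_C */5 -> active={job_C:*/5}
Op 2: register job_B */14 -> active={job_B:*/14, job_C:*/5}
Op 3: register job_B */8 -> active={job_B:*/8, job_C:*/5}
Op 4: unregister job_C -> active={job_B:*/8}
Op 5: register job_C */11 -> active={job_B:*/8, job_C:*/11}
Op 6: unregister job_C -> active={job_B:*/8}
Op 7: unregister job_B -> active={}
Op 8: register job_A */9 -> active={job_A:*/9}
Op 9: register job_B */3 -> active={job_A:*/9, job_B:*/3}
Op 10: unregister job_A -> active={job_B:*/3}
Final interval of job_B = 3
Next fire of job_B after T=127: (127//3+1)*3 = 129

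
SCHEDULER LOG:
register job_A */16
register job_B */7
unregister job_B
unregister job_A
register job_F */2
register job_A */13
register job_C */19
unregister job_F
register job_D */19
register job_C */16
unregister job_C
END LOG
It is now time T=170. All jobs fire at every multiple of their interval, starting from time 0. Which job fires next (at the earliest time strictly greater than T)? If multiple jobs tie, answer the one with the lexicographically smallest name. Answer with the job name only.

Answer: job_D

Derivation:
Op 1: register job_A */16 -> active={job_A:*/16}
Op 2: register job_B */7 -> active={job_A:*/16, job_B:*/7}
Op 3: unregister job_B -> active={job_A:*/16}
Op 4: unregister job_A -> active={}
Op 5: register job_F */2 -> active={job_F:*/2}
Op 6: register job_A */13 -> active={job_A:*/13, job_F:*/2}
Op 7: register job_C */19 -> active={job_A:*/13, job_C:*/19, job_F:*/2}
Op 8: unregister job_F -> active={job_A:*/13, job_C:*/19}
Op 9: register job_D */19 -> active={job_A:*/13, job_C:*/19, job_D:*/19}
Op 10: register job_C */16 -> active={job_A:*/13, job_C:*/16, job_D:*/19}
Op 11: unregister job_C -> active={job_A:*/13, job_D:*/19}
  job_A: interval 13, next fire after T=170 is 182
  job_D: interval 19, next fire after T=170 is 171
Earliest = 171, winner (lex tiebreak) = job_D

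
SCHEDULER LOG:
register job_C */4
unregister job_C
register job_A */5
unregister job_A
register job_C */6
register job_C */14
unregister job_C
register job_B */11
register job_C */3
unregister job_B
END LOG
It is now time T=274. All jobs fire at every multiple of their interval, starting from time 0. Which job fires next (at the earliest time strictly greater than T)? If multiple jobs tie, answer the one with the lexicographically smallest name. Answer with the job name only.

Op 1: register job_C */4 -> active={job_C:*/4}
Op 2: unregister job_C -> active={}
Op 3: register job_A */5 -> active={job_A:*/5}
Op 4: unregister job_A -> active={}
Op 5: register job_C */6 -> active={job_C:*/6}
Op 6: register job_C */14 -> active={job_C:*/14}
Op 7: unregister job_C -> active={}
Op 8: register job_B */11 -> active={job_B:*/11}
Op 9: register job_C */3 -> active={job_B:*/11, job_C:*/3}
Op 10: unregister job_B -> active={job_C:*/3}
  job_C: interval 3, next fire after T=274 is 276
Earliest = 276, winner (lex tiebreak) = job_C

Answer: job_C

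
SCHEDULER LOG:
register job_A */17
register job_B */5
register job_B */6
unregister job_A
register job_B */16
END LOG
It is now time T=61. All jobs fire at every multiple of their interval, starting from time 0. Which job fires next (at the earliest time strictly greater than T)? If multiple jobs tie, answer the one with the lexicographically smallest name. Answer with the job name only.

Op 1: register job_A */17 -> active={job_A:*/17}
Op 2: register job_B */5 -> active={job_A:*/17, job_B:*/5}
Op 3: register job_B */6 -> active={job_A:*/17, job_B:*/6}
Op 4: unregister job_A -> active={job_B:*/6}
Op 5: register job_B */16 -> active={job_B:*/16}
  job_B: interval 16, next fire after T=61 is 64
Earliest = 64, winner (lex tiebreak) = job_B

Answer: job_B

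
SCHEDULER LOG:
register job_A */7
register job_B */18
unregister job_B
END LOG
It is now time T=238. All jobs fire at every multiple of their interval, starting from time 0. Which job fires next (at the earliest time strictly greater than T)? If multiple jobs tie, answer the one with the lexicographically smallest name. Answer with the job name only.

Op 1: register job_A */7 -> active={job_A:*/7}
Op 2: register job_B */18 -> active={job_A:*/7, job_B:*/18}
Op 3: unregister job_B -> active={job_A:*/7}
  job_A: interval 7, next fire after T=238 is 245
Earliest = 245, winner (lex tiebreak) = job_A

Answer: job_A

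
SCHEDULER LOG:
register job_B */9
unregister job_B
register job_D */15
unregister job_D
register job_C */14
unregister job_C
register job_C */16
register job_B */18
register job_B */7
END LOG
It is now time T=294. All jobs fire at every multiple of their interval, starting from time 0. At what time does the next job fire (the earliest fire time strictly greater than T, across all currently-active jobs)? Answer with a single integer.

Op 1: register job_B */9 -> active={job_B:*/9}
Op 2: unregister job_B -> active={}
Op 3: register job_D */15 -> active={job_D:*/15}
Op 4: unregister job_D -> active={}
Op 5: register job_C */14 -> active={job_C:*/14}
Op 6: unregister job_C -> active={}
Op 7: register job_C */16 -> active={job_C:*/16}
Op 8: register job_B */18 -> active={job_B:*/18, job_C:*/16}
Op 9: register job_B */7 -> active={job_B:*/7, job_C:*/16}
  job_B: interval 7, next fire after T=294 is 301
  job_C: interval 16, next fire after T=294 is 304
Earliest fire time = 301 (job job_B)

Answer: 301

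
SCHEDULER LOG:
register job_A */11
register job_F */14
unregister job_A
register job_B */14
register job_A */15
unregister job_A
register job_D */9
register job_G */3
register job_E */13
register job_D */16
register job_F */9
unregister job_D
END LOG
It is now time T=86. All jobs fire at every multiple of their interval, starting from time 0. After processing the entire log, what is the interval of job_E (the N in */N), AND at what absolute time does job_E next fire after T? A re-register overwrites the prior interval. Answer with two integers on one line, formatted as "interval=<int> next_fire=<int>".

Answer: interval=13 next_fire=91

Derivation:
Op 1: register job_A */11 -> active={job_A:*/11}
Op 2: register job_F */14 -> active={job_A:*/11, job_F:*/14}
Op 3: unregister job_A -> active={job_F:*/14}
Op 4: register job_B */14 -> active={job_B:*/14, job_F:*/14}
Op 5: register job_A */15 -> active={job_A:*/15, job_B:*/14, job_F:*/14}
Op 6: unregister job_A -> active={job_B:*/14, job_F:*/14}
Op 7: register job_D */9 -> active={job_B:*/14, job_D:*/9, job_F:*/14}
Op 8: register job_G */3 -> active={job_B:*/14, job_D:*/9, job_F:*/14, job_G:*/3}
Op 9: register job_E */13 -> active={job_B:*/14, job_D:*/9, job_E:*/13, job_F:*/14, job_G:*/3}
Op 10: register job_D */16 -> active={job_B:*/14, job_D:*/16, job_E:*/13, job_F:*/14, job_G:*/3}
Op 11: register job_F */9 -> active={job_B:*/14, job_D:*/16, job_E:*/13, job_F:*/9, job_G:*/3}
Op 12: unregister job_D -> active={job_B:*/14, job_E:*/13, job_F:*/9, job_G:*/3}
Final interval of job_E = 13
Next fire of job_E after T=86: (86//13+1)*13 = 91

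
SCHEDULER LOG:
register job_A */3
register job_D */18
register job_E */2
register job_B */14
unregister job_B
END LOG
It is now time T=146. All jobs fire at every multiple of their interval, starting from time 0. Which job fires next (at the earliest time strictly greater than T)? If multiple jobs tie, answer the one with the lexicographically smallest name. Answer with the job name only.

Op 1: register job_A */3 -> active={job_A:*/3}
Op 2: register job_D */18 -> active={job_A:*/3, job_D:*/18}
Op 3: register job_E */2 -> active={job_A:*/3, job_D:*/18, job_E:*/2}
Op 4: register job_B */14 -> active={job_A:*/3, job_B:*/14, job_D:*/18, job_E:*/2}
Op 5: unregister job_B -> active={job_A:*/3, job_D:*/18, job_E:*/2}
  job_A: interval 3, next fire after T=146 is 147
  job_D: interval 18, next fire after T=146 is 162
  job_E: interval 2, next fire after T=146 is 148
Earliest = 147, winner (lex tiebreak) = job_A

Answer: job_A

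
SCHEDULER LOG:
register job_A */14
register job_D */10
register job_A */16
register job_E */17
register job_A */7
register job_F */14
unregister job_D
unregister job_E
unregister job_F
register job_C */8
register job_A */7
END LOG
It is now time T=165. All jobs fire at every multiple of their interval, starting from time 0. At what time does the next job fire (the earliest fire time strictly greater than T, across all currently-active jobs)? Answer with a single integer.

Op 1: register job_A */14 -> active={job_A:*/14}
Op 2: register job_D */10 -> active={job_A:*/14, job_D:*/10}
Op 3: register job_A */16 -> active={job_A:*/16, job_D:*/10}
Op 4: register job_E */17 -> active={job_A:*/16, job_D:*/10, job_E:*/17}
Op 5: register job_A */7 -> active={job_A:*/7, job_D:*/10, job_E:*/17}
Op 6: register job_F */14 -> active={job_A:*/7, job_D:*/10, job_E:*/17, job_F:*/14}
Op 7: unregister job_D -> active={job_A:*/7, job_E:*/17, job_F:*/14}
Op 8: unregister job_E -> active={job_A:*/7, job_F:*/14}
Op 9: unregister job_F -> active={job_A:*/7}
Op 10: register job_C */8 -> active={job_A:*/7, job_C:*/8}
Op 11: register job_A */7 -> active={job_A:*/7, job_C:*/8}
  job_A: interval 7, next fire after T=165 is 168
  job_C: interval 8, next fire after T=165 is 168
Earliest fire time = 168 (job job_A)

Answer: 168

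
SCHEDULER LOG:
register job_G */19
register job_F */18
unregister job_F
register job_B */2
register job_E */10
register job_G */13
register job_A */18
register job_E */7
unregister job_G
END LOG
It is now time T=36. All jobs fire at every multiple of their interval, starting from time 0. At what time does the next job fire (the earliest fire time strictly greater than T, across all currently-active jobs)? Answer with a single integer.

Op 1: register job_G */19 -> active={job_G:*/19}
Op 2: register job_F */18 -> active={job_F:*/18, job_G:*/19}
Op 3: unregister job_F -> active={job_G:*/19}
Op 4: register job_B */2 -> active={job_B:*/2, job_G:*/19}
Op 5: register job_E */10 -> active={job_B:*/2, job_E:*/10, job_G:*/19}
Op 6: register job_G */13 -> active={job_B:*/2, job_E:*/10, job_G:*/13}
Op 7: register job_A */18 -> active={job_A:*/18, job_B:*/2, job_E:*/10, job_G:*/13}
Op 8: register job_E */7 -> active={job_A:*/18, job_B:*/2, job_E:*/7, job_G:*/13}
Op 9: unregister job_G -> active={job_A:*/18, job_B:*/2, job_E:*/7}
  job_A: interval 18, next fire after T=36 is 54
  job_B: interval 2, next fire after T=36 is 38
  job_E: interval 7, next fire after T=36 is 42
Earliest fire time = 38 (job job_B)

Answer: 38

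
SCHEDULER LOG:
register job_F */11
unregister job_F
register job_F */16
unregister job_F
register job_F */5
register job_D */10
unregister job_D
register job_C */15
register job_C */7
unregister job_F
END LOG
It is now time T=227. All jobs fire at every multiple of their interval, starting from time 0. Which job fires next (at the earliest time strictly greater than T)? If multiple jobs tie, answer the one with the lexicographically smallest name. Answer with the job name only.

Op 1: register job_F */11 -> active={job_F:*/11}
Op 2: unregister job_F -> active={}
Op 3: register job_F */16 -> active={job_F:*/16}
Op 4: unregister job_F -> active={}
Op 5: register job_F */5 -> active={job_F:*/5}
Op 6: register job_D */10 -> active={job_D:*/10, job_F:*/5}
Op 7: unregister job_D -> active={job_F:*/5}
Op 8: register job_C */15 -> active={job_C:*/15, job_F:*/5}
Op 9: register job_C */7 -> active={job_C:*/7, job_F:*/5}
Op 10: unregister job_F -> active={job_C:*/7}
  job_C: interval 7, next fire after T=227 is 231
Earliest = 231, winner (lex tiebreak) = job_C

Answer: job_C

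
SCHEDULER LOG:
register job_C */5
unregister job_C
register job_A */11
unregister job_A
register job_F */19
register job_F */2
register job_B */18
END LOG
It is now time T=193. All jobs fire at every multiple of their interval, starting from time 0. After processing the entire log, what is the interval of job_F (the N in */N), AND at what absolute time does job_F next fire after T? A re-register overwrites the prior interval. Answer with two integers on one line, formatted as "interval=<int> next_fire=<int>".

Op 1: register job_C */5 -> active={job_C:*/5}
Op 2: unregister job_C -> active={}
Op 3: register job_A */11 -> active={job_A:*/11}
Op 4: unregister job_A -> active={}
Op 5: register job_F */19 -> active={job_F:*/19}
Op 6: register job_F */2 -> active={job_F:*/2}
Op 7: register job_B */18 -> active={job_B:*/18, job_F:*/2}
Final interval of job_F = 2
Next fire of job_F after T=193: (193//2+1)*2 = 194

Answer: interval=2 next_fire=194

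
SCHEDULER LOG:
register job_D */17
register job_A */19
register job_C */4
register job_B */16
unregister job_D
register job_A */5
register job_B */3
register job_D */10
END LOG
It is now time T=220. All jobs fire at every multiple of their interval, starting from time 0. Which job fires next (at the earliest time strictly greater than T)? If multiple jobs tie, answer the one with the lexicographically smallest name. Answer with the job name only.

Answer: job_B

Derivation:
Op 1: register job_D */17 -> active={job_D:*/17}
Op 2: register job_A */19 -> active={job_A:*/19, job_D:*/17}
Op 3: register job_C */4 -> active={job_A:*/19, job_C:*/4, job_D:*/17}
Op 4: register job_B */16 -> active={job_A:*/19, job_B:*/16, job_C:*/4, job_D:*/17}
Op 5: unregister job_D -> active={job_A:*/19, job_B:*/16, job_C:*/4}
Op 6: register job_A */5 -> active={job_A:*/5, job_B:*/16, job_C:*/4}
Op 7: register job_B */3 -> active={job_A:*/5, job_B:*/3, job_C:*/4}
Op 8: register job_D */10 -> active={job_A:*/5, job_B:*/3, job_C:*/4, job_D:*/10}
  job_A: interval 5, next fire after T=220 is 225
  job_B: interval 3, next fire after T=220 is 222
  job_C: interval 4, next fire after T=220 is 224
  job_D: interval 10, next fire after T=220 is 230
Earliest = 222, winner (lex tiebreak) = job_B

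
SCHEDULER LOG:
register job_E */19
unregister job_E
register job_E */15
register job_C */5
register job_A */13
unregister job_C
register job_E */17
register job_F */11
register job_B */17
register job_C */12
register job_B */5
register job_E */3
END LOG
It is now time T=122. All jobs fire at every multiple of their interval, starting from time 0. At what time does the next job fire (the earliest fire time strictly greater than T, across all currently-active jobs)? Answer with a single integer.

Op 1: register job_E */19 -> active={job_E:*/19}
Op 2: unregister job_E -> active={}
Op 3: register job_E */15 -> active={job_E:*/15}
Op 4: register job_C */5 -> active={job_C:*/5, job_E:*/15}
Op 5: register job_A */13 -> active={job_A:*/13, job_C:*/5, job_E:*/15}
Op 6: unregister job_C -> active={job_A:*/13, job_E:*/15}
Op 7: register job_E */17 -> active={job_A:*/13, job_E:*/17}
Op 8: register job_F */11 -> active={job_A:*/13, job_E:*/17, job_F:*/11}
Op 9: register job_B */17 -> active={job_A:*/13, job_B:*/17, job_E:*/17, job_F:*/11}
Op 10: register job_C */12 -> active={job_A:*/13, job_B:*/17, job_C:*/12, job_E:*/17, job_F:*/11}
Op 11: register job_B */5 -> active={job_A:*/13, job_B:*/5, job_C:*/12, job_E:*/17, job_F:*/11}
Op 12: register job_E */3 -> active={job_A:*/13, job_B:*/5, job_C:*/12, job_E:*/3, job_F:*/11}
  job_A: interval 13, next fire after T=122 is 130
  job_B: interval 5, next fire after T=122 is 125
  job_C: interval 12, next fire after T=122 is 132
  job_E: interval 3, next fire after T=122 is 123
  job_F: interval 11, next fire after T=122 is 132
Earliest fire time = 123 (job job_E)

Answer: 123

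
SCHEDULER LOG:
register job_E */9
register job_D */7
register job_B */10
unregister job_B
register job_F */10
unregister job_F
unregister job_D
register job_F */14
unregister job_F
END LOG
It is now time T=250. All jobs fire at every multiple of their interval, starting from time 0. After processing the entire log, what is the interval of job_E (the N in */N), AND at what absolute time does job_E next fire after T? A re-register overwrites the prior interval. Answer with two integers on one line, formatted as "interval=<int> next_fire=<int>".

Answer: interval=9 next_fire=252

Derivation:
Op 1: register job_E */9 -> active={job_E:*/9}
Op 2: register job_D */7 -> active={job_D:*/7, job_E:*/9}
Op 3: register job_B */10 -> active={job_B:*/10, job_D:*/7, job_E:*/9}
Op 4: unregister job_B -> active={job_D:*/7, job_E:*/9}
Op 5: register job_F */10 -> active={job_D:*/7, job_E:*/9, job_F:*/10}
Op 6: unregister job_F -> active={job_D:*/7, job_E:*/9}
Op 7: unregister job_D -> active={job_E:*/9}
Op 8: register job_F */14 -> active={job_E:*/9, job_F:*/14}
Op 9: unregister job_F -> active={job_E:*/9}
Final interval of job_E = 9
Next fire of job_E after T=250: (250//9+1)*9 = 252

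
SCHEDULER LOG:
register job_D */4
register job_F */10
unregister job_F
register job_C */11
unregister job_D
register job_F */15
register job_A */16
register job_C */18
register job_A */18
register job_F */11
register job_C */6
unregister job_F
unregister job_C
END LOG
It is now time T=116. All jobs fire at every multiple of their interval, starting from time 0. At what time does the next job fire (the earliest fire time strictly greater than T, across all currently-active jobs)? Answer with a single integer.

Op 1: register job_D */4 -> active={job_D:*/4}
Op 2: register job_F */10 -> active={job_D:*/4, job_F:*/10}
Op 3: unregister job_F -> active={job_D:*/4}
Op 4: register job_C */11 -> active={job_C:*/11, job_D:*/4}
Op 5: unregister job_D -> active={job_C:*/11}
Op 6: register job_F */15 -> active={job_C:*/11, job_F:*/15}
Op 7: register job_A */16 -> active={job_A:*/16, job_C:*/11, job_F:*/15}
Op 8: register job_C */18 -> active={job_A:*/16, job_C:*/18, job_F:*/15}
Op 9: register job_A */18 -> active={job_A:*/18, job_C:*/18, job_F:*/15}
Op 10: register job_F */11 -> active={job_A:*/18, job_C:*/18, job_F:*/11}
Op 11: register job_C */6 -> active={job_A:*/18, job_C:*/6, job_F:*/11}
Op 12: unregister job_F -> active={job_A:*/18, job_C:*/6}
Op 13: unregister job_C -> active={job_A:*/18}
  job_A: interval 18, next fire after T=116 is 126
Earliest fire time = 126 (job job_A)

Answer: 126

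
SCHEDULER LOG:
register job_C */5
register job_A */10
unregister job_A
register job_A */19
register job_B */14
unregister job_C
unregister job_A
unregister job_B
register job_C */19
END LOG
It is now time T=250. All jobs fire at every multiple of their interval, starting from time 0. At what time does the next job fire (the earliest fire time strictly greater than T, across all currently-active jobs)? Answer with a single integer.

Op 1: register job_C */5 -> active={job_C:*/5}
Op 2: register job_A */10 -> active={job_A:*/10, job_C:*/5}
Op 3: unregister job_A -> active={job_C:*/5}
Op 4: register job_A */19 -> active={job_A:*/19, job_C:*/5}
Op 5: register job_B */14 -> active={job_A:*/19, job_B:*/14, job_C:*/5}
Op 6: unregister job_C -> active={job_A:*/19, job_B:*/14}
Op 7: unregister job_A -> active={job_B:*/14}
Op 8: unregister job_B -> active={}
Op 9: register job_C */19 -> active={job_C:*/19}
  job_C: interval 19, next fire after T=250 is 266
Earliest fire time = 266 (job job_C)

Answer: 266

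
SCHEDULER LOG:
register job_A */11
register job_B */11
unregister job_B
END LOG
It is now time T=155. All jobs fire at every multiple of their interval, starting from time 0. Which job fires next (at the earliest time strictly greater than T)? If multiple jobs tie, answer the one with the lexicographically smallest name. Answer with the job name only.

Op 1: register job_A */11 -> active={job_A:*/11}
Op 2: register job_B */11 -> active={job_A:*/11, job_B:*/11}
Op 3: unregister job_B -> active={job_A:*/11}
  job_A: interval 11, next fire after T=155 is 165
Earliest = 165, winner (lex tiebreak) = job_A

Answer: job_A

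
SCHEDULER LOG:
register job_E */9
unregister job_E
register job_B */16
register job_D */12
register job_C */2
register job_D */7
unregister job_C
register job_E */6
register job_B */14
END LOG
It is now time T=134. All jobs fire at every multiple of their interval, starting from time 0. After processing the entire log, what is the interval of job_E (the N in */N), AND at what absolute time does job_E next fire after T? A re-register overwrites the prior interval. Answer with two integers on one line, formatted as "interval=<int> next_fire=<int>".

Answer: interval=6 next_fire=138

Derivation:
Op 1: register job_E */9 -> active={job_E:*/9}
Op 2: unregister job_E -> active={}
Op 3: register job_B */16 -> active={job_B:*/16}
Op 4: register job_D */12 -> active={job_B:*/16, job_D:*/12}
Op 5: register job_C */2 -> active={job_B:*/16, job_C:*/2, job_D:*/12}
Op 6: register job_D */7 -> active={job_B:*/16, job_C:*/2, job_D:*/7}
Op 7: unregister job_C -> active={job_B:*/16, job_D:*/7}
Op 8: register job_E */6 -> active={job_B:*/16, job_D:*/7, job_E:*/6}
Op 9: register job_B */14 -> active={job_B:*/14, job_D:*/7, job_E:*/6}
Final interval of job_E = 6
Next fire of job_E after T=134: (134//6+1)*6 = 138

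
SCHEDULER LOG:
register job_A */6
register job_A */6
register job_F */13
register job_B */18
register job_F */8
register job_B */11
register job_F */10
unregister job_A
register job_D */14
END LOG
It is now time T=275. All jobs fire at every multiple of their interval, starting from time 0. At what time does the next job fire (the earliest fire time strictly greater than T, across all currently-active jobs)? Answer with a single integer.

Answer: 280

Derivation:
Op 1: register job_A */6 -> active={job_A:*/6}
Op 2: register job_A */6 -> active={job_A:*/6}
Op 3: register job_F */13 -> active={job_A:*/6, job_F:*/13}
Op 4: register job_B */18 -> active={job_A:*/6, job_B:*/18, job_F:*/13}
Op 5: register job_F */8 -> active={job_A:*/6, job_B:*/18, job_F:*/8}
Op 6: register job_B */11 -> active={job_A:*/6, job_B:*/11, job_F:*/8}
Op 7: register job_F */10 -> active={job_A:*/6, job_B:*/11, job_F:*/10}
Op 8: unregister job_A -> active={job_B:*/11, job_F:*/10}
Op 9: register job_D */14 -> active={job_B:*/11, job_D:*/14, job_F:*/10}
  job_B: interval 11, next fire after T=275 is 286
  job_D: interval 14, next fire after T=275 is 280
  job_F: interval 10, next fire after T=275 is 280
Earliest fire time = 280 (job job_D)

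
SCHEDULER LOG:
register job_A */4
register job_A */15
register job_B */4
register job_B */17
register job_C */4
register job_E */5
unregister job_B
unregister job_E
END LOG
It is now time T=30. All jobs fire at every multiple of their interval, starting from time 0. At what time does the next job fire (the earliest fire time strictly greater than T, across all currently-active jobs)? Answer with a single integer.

Answer: 32

Derivation:
Op 1: register job_A */4 -> active={job_A:*/4}
Op 2: register job_A */15 -> active={job_A:*/15}
Op 3: register job_B */4 -> active={job_A:*/15, job_B:*/4}
Op 4: register job_B */17 -> active={job_A:*/15, job_B:*/17}
Op 5: register job_C */4 -> active={job_A:*/15, job_B:*/17, job_C:*/4}
Op 6: register job_E */5 -> active={job_A:*/15, job_B:*/17, job_C:*/4, job_E:*/5}
Op 7: unregister job_B -> active={job_A:*/15, job_C:*/4, job_E:*/5}
Op 8: unregister job_E -> active={job_A:*/15, job_C:*/4}
  job_A: interval 15, next fire after T=30 is 45
  job_C: interval 4, next fire after T=30 is 32
Earliest fire time = 32 (job job_C)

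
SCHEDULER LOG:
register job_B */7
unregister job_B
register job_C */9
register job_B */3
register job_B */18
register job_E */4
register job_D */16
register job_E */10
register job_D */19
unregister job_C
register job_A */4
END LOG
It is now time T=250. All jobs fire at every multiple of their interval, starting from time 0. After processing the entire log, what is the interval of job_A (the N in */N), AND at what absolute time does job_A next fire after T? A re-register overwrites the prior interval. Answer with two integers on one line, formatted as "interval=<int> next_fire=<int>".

Answer: interval=4 next_fire=252

Derivation:
Op 1: register job_B */7 -> active={job_B:*/7}
Op 2: unregister job_B -> active={}
Op 3: register job_C */9 -> active={job_C:*/9}
Op 4: register job_B */3 -> active={job_B:*/3, job_C:*/9}
Op 5: register job_B */18 -> active={job_B:*/18, job_C:*/9}
Op 6: register job_E */4 -> active={job_B:*/18, job_C:*/9, job_E:*/4}
Op 7: register job_D */16 -> active={job_B:*/18, job_C:*/9, job_D:*/16, job_E:*/4}
Op 8: register job_E */10 -> active={job_B:*/18, job_C:*/9, job_D:*/16, job_E:*/10}
Op 9: register job_D */19 -> active={job_B:*/18, job_C:*/9, job_D:*/19, job_E:*/10}
Op 10: unregister job_C -> active={job_B:*/18, job_D:*/19, job_E:*/10}
Op 11: register job_A */4 -> active={job_A:*/4, job_B:*/18, job_D:*/19, job_E:*/10}
Final interval of job_A = 4
Next fire of job_A after T=250: (250//4+1)*4 = 252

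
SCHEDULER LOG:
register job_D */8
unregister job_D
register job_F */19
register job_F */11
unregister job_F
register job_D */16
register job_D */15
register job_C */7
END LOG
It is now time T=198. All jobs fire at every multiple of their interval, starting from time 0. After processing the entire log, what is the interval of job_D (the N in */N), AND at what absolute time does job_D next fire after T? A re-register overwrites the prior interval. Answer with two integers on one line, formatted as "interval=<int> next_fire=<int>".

Op 1: register job_D */8 -> active={job_D:*/8}
Op 2: unregister job_D -> active={}
Op 3: register job_F */19 -> active={job_F:*/19}
Op 4: register job_F */11 -> active={job_F:*/11}
Op 5: unregister job_F -> active={}
Op 6: register job_D */16 -> active={job_D:*/16}
Op 7: register job_D */15 -> active={job_D:*/15}
Op 8: register job_C */7 -> active={job_C:*/7, job_D:*/15}
Final interval of job_D = 15
Next fire of job_D after T=198: (198//15+1)*15 = 210

Answer: interval=15 next_fire=210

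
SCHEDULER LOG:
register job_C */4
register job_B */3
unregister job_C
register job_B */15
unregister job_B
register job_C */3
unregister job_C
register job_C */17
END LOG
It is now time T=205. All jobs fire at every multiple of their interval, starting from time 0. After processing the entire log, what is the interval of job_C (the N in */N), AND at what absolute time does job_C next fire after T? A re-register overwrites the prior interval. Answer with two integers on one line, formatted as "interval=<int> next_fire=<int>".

Answer: interval=17 next_fire=221

Derivation:
Op 1: register job_C */4 -> active={job_C:*/4}
Op 2: register job_B */3 -> active={job_B:*/3, job_C:*/4}
Op 3: unregister job_C -> active={job_B:*/3}
Op 4: register job_B */15 -> active={job_B:*/15}
Op 5: unregister job_B -> active={}
Op 6: register job_C */3 -> active={job_C:*/3}
Op 7: unregister job_C -> active={}
Op 8: register job_C */17 -> active={job_C:*/17}
Final interval of job_C = 17
Next fire of job_C after T=205: (205//17+1)*17 = 221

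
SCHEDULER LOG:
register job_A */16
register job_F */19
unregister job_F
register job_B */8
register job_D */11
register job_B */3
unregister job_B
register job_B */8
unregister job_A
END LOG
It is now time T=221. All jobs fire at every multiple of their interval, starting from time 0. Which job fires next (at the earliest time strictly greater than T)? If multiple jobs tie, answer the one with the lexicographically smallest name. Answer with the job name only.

Answer: job_B

Derivation:
Op 1: register job_A */16 -> active={job_A:*/16}
Op 2: register job_F */19 -> active={job_A:*/16, job_F:*/19}
Op 3: unregister job_F -> active={job_A:*/16}
Op 4: register job_B */8 -> active={job_A:*/16, job_B:*/8}
Op 5: register job_D */11 -> active={job_A:*/16, job_B:*/8, job_D:*/11}
Op 6: register job_B */3 -> active={job_A:*/16, job_B:*/3, job_D:*/11}
Op 7: unregister job_B -> active={job_A:*/16, job_D:*/11}
Op 8: register job_B */8 -> active={job_A:*/16, job_B:*/8, job_D:*/11}
Op 9: unregister job_A -> active={job_B:*/8, job_D:*/11}
  job_B: interval 8, next fire after T=221 is 224
  job_D: interval 11, next fire after T=221 is 231
Earliest = 224, winner (lex tiebreak) = job_B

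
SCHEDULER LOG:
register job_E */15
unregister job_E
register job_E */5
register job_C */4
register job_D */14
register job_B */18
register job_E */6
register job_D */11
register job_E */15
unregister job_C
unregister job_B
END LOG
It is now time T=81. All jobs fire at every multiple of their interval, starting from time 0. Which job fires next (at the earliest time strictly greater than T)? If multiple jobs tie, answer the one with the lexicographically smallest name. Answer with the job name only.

Op 1: register job_E */15 -> active={job_E:*/15}
Op 2: unregister job_E -> active={}
Op 3: register job_E */5 -> active={job_E:*/5}
Op 4: register job_C */4 -> active={job_C:*/4, job_E:*/5}
Op 5: register job_D */14 -> active={job_C:*/4, job_D:*/14, job_E:*/5}
Op 6: register job_B */18 -> active={job_B:*/18, job_C:*/4, job_D:*/14, job_E:*/5}
Op 7: register job_E */6 -> active={job_B:*/18, job_C:*/4, job_D:*/14, job_E:*/6}
Op 8: register job_D */11 -> active={job_B:*/18, job_C:*/4, job_D:*/11, job_E:*/6}
Op 9: register job_E */15 -> active={job_B:*/18, job_C:*/4, job_D:*/11, job_E:*/15}
Op 10: unregister job_C -> active={job_B:*/18, job_D:*/11, job_E:*/15}
Op 11: unregister job_B -> active={job_D:*/11, job_E:*/15}
  job_D: interval 11, next fire after T=81 is 88
  job_E: interval 15, next fire after T=81 is 90
Earliest = 88, winner (lex tiebreak) = job_D

Answer: job_D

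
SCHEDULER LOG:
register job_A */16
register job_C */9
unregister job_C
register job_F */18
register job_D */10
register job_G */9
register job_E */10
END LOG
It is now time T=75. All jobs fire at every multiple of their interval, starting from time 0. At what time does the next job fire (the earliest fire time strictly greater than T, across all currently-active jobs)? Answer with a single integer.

Op 1: register job_A */16 -> active={job_A:*/16}
Op 2: register job_C */9 -> active={job_A:*/16, job_C:*/9}
Op 3: unregister job_C -> active={job_A:*/16}
Op 4: register job_F */18 -> active={job_A:*/16, job_F:*/18}
Op 5: register job_D */10 -> active={job_A:*/16, job_D:*/10, job_F:*/18}
Op 6: register job_G */9 -> active={job_A:*/16, job_D:*/10, job_F:*/18, job_G:*/9}
Op 7: register job_E */10 -> active={job_A:*/16, job_D:*/10, job_E:*/10, job_F:*/18, job_G:*/9}
  job_A: interval 16, next fire after T=75 is 80
  job_D: interval 10, next fire after T=75 is 80
  job_E: interval 10, next fire after T=75 is 80
  job_F: interval 18, next fire after T=75 is 90
  job_G: interval 9, next fire after T=75 is 81
Earliest fire time = 80 (job job_A)

Answer: 80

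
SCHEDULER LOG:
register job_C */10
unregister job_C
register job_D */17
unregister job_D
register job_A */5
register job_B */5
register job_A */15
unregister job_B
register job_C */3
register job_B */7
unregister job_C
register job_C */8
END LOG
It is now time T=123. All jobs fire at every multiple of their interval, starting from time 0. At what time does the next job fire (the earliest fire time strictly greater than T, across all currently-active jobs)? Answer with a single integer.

Op 1: register job_C */10 -> active={job_C:*/10}
Op 2: unregister job_C -> active={}
Op 3: register job_D */17 -> active={job_D:*/17}
Op 4: unregister job_D -> active={}
Op 5: register job_A */5 -> active={job_A:*/5}
Op 6: register job_B */5 -> active={job_A:*/5, job_B:*/5}
Op 7: register job_A */15 -> active={job_A:*/15, job_B:*/5}
Op 8: unregister job_B -> active={job_A:*/15}
Op 9: register job_C */3 -> active={job_A:*/15, job_C:*/3}
Op 10: register job_B */7 -> active={job_A:*/15, job_B:*/7, job_C:*/3}
Op 11: unregister job_C -> active={job_A:*/15, job_B:*/7}
Op 12: register job_C */8 -> active={job_A:*/15, job_B:*/7, job_C:*/8}
  job_A: interval 15, next fire after T=123 is 135
  job_B: interval 7, next fire after T=123 is 126
  job_C: interval 8, next fire after T=123 is 128
Earliest fire time = 126 (job job_B)

Answer: 126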